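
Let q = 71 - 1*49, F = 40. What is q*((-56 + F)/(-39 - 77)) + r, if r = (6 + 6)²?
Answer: 4264/29 ≈ 147.03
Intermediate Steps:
q = 22 (q = 71 - 49 = 22)
r = 144 (r = 12² = 144)
q*((-56 + F)/(-39 - 77)) + r = 22*((-56 + 40)/(-39 - 77)) + 144 = 22*(-16/(-116)) + 144 = 22*(-16*(-1/116)) + 144 = 22*(4/29) + 144 = 88/29 + 144 = 4264/29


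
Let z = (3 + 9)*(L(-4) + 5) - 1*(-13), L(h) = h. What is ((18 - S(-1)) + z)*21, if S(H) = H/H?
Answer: 882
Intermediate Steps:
S(H) = 1
z = 25 (z = (3 + 9)*(-4 + 5) - 1*(-13) = 12*1 + 13 = 12 + 13 = 25)
((18 - S(-1)) + z)*21 = ((18 - 1*1) + 25)*21 = ((18 - 1) + 25)*21 = (17 + 25)*21 = 42*21 = 882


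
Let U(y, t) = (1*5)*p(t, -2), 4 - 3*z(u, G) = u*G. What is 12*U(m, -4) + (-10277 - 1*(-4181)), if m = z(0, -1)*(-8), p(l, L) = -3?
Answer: -6276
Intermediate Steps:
z(u, G) = 4/3 - G*u/3 (z(u, G) = 4/3 - u*G/3 = 4/3 - G*u/3)
m = -32/3 (m = (4/3 - ⅓*(-1)*0)*(-8) = (4/3 + 0)*(-8) = (4/3)*(-8) = -32/3 ≈ -10.667)
U(y, t) = -15 (U(y, t) = (1*5)*(-3) = 5*(-3) = -15)
12*U(m, -4) + (-10277 - 1*(-4181)) = 12*(-15) + (-10277 - 1*(-4181)) = -180 + (-10277 + 4181) = -180 - 6096 = -6276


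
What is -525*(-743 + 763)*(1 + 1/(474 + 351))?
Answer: -115640/11 ≈ -10513.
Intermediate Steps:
-525*(-743 + 763)*(1 + 1/(474 + 351)) = -10500*(1 + 1/825) = -10500*826/825 = -525*3304/165 = -115640/11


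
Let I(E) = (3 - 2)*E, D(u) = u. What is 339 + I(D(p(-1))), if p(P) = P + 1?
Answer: 339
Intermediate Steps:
p(P) = 1 + P
I(E) = E (I(E) = 1*E = E)
339 + I(D(p(-1))) = 339 + (1 - 1) = 339 + 0 = 339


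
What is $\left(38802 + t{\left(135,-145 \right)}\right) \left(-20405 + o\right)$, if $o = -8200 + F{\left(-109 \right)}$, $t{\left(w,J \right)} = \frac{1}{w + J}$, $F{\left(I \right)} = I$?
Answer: $- \frac{5570788783}{5} \approx -1.1142 \cdot 10^{9}$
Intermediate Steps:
$t{\left(w,J \right)} = \frac{1}{J + w}$
$o = -8309$ ($o = -8200 - 109 = -8309$)
$\left(38802 + t{\left(135,-145 \right)}\right) \left(-20405 + o\right) = \left(38802 + \frac{1}{-145 + 135}\right) \left(-20405 - 8309\right) = \left(38802 + \frac{1}{-10}\right) \left(-28714\right) = \left(38802 - \frac{1}{10}\right) \left(-28714\right) = \frac{388019}{10} \left(-28714\right) = - \frac{5570788783}{5}$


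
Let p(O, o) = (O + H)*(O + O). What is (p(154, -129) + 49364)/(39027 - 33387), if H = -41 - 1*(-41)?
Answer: 24199/1410 ≈ 17.162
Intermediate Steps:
H = 0 (H = -41 + 41 = 0)
p(O, o) = 2*O² (p(O, o) = (O + 0)*(O + O) = O*(2*O) = 2*O²)
(p(154, -129) + 49364)/(39027 - 33387) = (2*154² + 49364)/(39027 - 33387) = (2*23716 + 49364)/5640 = (47432 + 49364)*(1/5640) = 96796*(1/5640) = 24199/1410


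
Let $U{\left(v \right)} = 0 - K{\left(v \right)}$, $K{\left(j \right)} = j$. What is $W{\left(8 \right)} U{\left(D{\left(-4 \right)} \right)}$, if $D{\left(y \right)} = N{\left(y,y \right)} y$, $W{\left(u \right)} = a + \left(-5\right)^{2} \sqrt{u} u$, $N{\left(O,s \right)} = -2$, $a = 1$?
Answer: $-8 - 3200 \sqrt{2} \approx -4533.5$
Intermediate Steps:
$W{\left(u \right)} = 1 + 25 u^{\frac{3}{2}}$ ($W{\left(u \right)} = 1 + \left(-5\right)^{2} \sqrt{u} u = 1 + 25 \sqrt{u} u = 1 + 25 u^{\frac{3}{2}}$)
$D{\left(y \right)} = - 2 y$
$U{\left(v \right)} = - v$ ($U{\left(v \right)} = 0 - v = - v$)
$W{\left(8 \right)} U{\left(D{\left(-4 \right)} \right)} = \left(1 + 25 \cdot 8^{\frac{3}{2}}\right) \left(- \left(-2\right) \left(-4\right)\right) = \left(1 + 25 \cdot 16 \sqrt{2}\right) \left(\left(-1\right) 8\right) = \left(1 + 400 \sqrt{2}\right) \left(-8\right) = -8 - 3200 \sqrt{2}$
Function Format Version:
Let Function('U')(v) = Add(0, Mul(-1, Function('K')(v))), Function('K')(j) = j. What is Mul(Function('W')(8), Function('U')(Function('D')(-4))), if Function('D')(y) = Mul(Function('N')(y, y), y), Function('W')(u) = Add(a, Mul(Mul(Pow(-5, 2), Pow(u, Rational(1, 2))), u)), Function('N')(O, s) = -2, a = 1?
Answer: Add(-8, Mul(-3200, Pow(2, Rational(1, 2)))) ≈ -4533.5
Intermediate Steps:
Function('W')(u) = Add(1, Mul(25, Pow(u, Rational(3, 2)))) (Function('W')(u) = Add(1, Mul(Mul(Pow(-5, 2), Pow(u, Rational(1, 2))), u)) = Add(1, Mul(Mul(25, Pow(u, Rational(1, 2))), u)) = Add(1, Mul(25, Pow(u, Rational(3, 2)))))
Function('D')(y) = Mul(-2, y)
Function('U')(v) = Mul(-1, v) (Function('U')(v) = Add(0, Mul(-1, v)) = Mul(-1, v))
Mul(Function('W')(8), Function('U')(Function('D')(-4))) = Mul(Add(1, Mul(25, Pow(8, Rational(3, 2)))), Mul(-1, Mul(-2, -4))) = Mul(Add(1, Mul(25, Mul(16, Pow(2, Rational(1, 2))))), Mul(-1, 8)) = Mul(Add(1, Mul(400, Pow(2, Rational(1, 2)))), -8) = Add(-8, Mul(-3200, Pow(2, Rational(1, 2))))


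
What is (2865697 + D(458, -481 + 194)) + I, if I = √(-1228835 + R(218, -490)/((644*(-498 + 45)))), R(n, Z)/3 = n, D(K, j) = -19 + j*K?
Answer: 2734232 + 9*I*√35865277252098/48622 ≈ 2.7342e+6 + 1108.5*I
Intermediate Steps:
D(K, j) = -19 + K*j
R(n, Z) = 3*n
I = 9*I*√35865277252098/48622 (I = √(-1228835 + (3*218)/((644*(-498 + 45)))) = √(-1228835 + 654/((644*(-453)))) = √(-1228835 + 654/(-291732)) = √(-1228835 + 654*(-1/291732)) = √(-1228835 - 109/48622) = √(-59748415479/48622) = 9*I*√35865277252098/48622 ≈ 1108.5*I)
(2865697 + D(458, -481 + 194)) + I = (2865697 + (-19 + 458*(-481 + 194))) + 9*I*√35865277252098/48622 = (2865697 + (-19 + 458*(-287))) + 9*I*√35865277252098/48622 = (2865697 + (-19 - 131446)) + 9*I*√35865277252098/48622 = (2865697 - 131465) + 9*I*√35865277252098/48622 = 2734232 + 9*I*√35865277252098/48622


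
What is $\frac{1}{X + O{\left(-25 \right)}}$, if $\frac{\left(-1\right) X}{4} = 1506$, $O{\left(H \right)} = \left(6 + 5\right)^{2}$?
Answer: $- \frac{1}{5903} \approx -0.00016941$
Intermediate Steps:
$O{\left(H \right)} = 121$ ($O{\left(H \right)} = 11^{2} = 121$)
$X = -6024$ ($X = \left(-4\right) 1506 = -6024$)
$\frac{1}{X + O{\left(-25 \right)}} = \frac{1}{-6024 + 121} = \frac{1}{-5903} = - \frac{1}{5903}$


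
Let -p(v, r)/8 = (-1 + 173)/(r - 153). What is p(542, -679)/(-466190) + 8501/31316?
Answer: 6439922772/23723709815 ≈ 0.27146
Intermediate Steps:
p(v, r) = -1376/(-153 + r) (p(v, r) = -8*(-1 + 173)/(r - 153) = -1376/(-153 + r))
p(542, -679)/(-466190) + 8501/31316 = -1376/(-153 - 679)/(-466190) + 8501/31316 = -1376/(-832)*(-1/466190) + 8501*(1/31316) = -1376*(-1/832)*(-1/466190) + 8501/31316 = (43/26)*(-1/466190) + 8501/31316 = -43/12120940 + 8501/31316 = 6439922772/23723709815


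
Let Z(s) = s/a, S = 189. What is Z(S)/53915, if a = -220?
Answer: -189/11861300 ≈ -1.5934e-5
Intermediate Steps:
Z(s) = -s/220 (Z(s) = s/(-220) = s*(-1/220) = -s/220)
Z(S)/53915 = -1/220*189/53915 = -189/220*1/53915 = -189/11861300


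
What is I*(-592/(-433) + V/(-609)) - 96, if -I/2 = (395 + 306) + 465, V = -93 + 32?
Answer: -927661324/263697 ≈ -3517.9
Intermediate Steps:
V = -61
I = -2332 (I = -2*((395 + 306) + 465) = -2*(701 + 465) = -2*1166 = -2332)
I*(-592/(-433) + V/(-609)) - 96 = -2332*(-592/(-433) - 61/(-609)) - 96 = -2332*(-592*(-1/433) - 61*(-1/609)) - 96 = -2332*(592/433 + 61/609) - 96 = -2332*386941/263697 - 96 = -902346412/263697 - 96 = -927661324/263697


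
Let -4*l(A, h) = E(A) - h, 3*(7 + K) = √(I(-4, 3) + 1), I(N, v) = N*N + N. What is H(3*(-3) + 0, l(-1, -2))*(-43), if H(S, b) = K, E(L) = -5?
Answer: 301 - 43*√13/3 ≈ 249.32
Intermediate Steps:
I(N, v) = N + N² (I(N, v) = N² + N = N + N²)
K = -7 + √13/3 (K = -7 + √(-4*(1 - 4) + 1)/3 = -7 + √(-4*(-3) + 1)/3 = -7 + √(12 + 1)/3 = -7 + √13/3 ≈ -5.7981)
l(A, h) = 5/4 + h/4 (l(A, h) = -(-5 - h)/4 = 5/4 + h/4)
H(S, b) = -7 + √13/3
H(3*(-3) + 0, l(-1, -2))*(-43) = (-7 + √13/3)*(-43) = 301 - 43*√13/3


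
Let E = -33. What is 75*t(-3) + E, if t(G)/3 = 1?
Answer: 192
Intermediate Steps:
t(G) = 3 (t(G) = 3*1 = 3)
75*t(-3) + E = 75*3 - 33 = 225 - 33 = 192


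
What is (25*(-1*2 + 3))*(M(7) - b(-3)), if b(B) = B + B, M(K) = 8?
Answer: 350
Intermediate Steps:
b(B) = 2*B
(25*(-1*2 + 3))*(M(7) - b(-3)) = (25*(-1*2 + 3))*(8 - 2*(-3)) = (25*(-2 + 3))*(8 - 1*(-6)) = (25*1)*(8 + 6) = 25*14 = 350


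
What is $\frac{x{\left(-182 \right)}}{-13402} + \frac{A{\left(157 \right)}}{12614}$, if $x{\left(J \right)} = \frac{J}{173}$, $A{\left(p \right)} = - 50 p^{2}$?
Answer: $- \frac{714372430488}{7311534811} \approx -97.705$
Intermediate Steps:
$x{\left(J \right)} = \frac{J}{173}$ ($x{\left(J \right)} = J \frac{1}{173} = \frac{J}{173}$)
$\frac{x{\left(-182 \right)}}{-13402} + \frac{A{\left(157 \right)}}{12614} = \frac{\frac{1}{173} \left(-182\right)}{-13402} + \frac{\left(-50\right) 157^{2}}{12614} = \left(- \frac{182}{173}\right) \left(- \frac{1}{13402}\right) + \left(-50\right) 24649 \cdot \frac{1}{12614} = \frac{91}{1159273} - \frac{616225}{6307} = - \frac{714372430488}{7311534811}$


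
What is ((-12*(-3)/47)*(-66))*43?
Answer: -102168/47 ≈ -2173.8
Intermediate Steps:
((-12*(-3)/47)*(-66))*43 = ((36*(1/47))*(-66))*43 = ((36/47)*(-66))*43 = -2376/47*43 = -102168/47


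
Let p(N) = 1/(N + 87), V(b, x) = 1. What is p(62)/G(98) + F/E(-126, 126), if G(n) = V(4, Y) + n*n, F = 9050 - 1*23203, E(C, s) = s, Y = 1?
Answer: -20254995059/180324270 ≈ -112.33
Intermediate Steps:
F = -14153 (F = 9050 - 23203 = -14153)
p(N) = 1/(87 + N)
G(n) = 1 + n² (G(n) = 1 + n*n = 1 + n²)
p(62)/G(98) + F/E(-126, 126) = 1/((87 + 62)*(1 + 98²)) - 14153/126 = 1/(149*(1 + 9604)) - 14153*1/126 = (1/149)/9605 - 14153/126 = (1/149)*(1/9605) - 14153/126 = 1/1431145 - 14153/126 = -20254995059/180324270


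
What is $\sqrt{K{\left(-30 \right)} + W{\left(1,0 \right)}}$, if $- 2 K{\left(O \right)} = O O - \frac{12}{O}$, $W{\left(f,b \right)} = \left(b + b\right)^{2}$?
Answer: $\frac{i \sqrt{11255}}{5} \approx 21.218 i$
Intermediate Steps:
$W{\left(f,b \right)} = 4 b^{2}$ ($W{\left(f,b \right)} = \left(2 b\right)^{2} = 4 b^{2}$)
$K{\left(O \right)} = \frac{6}{O} - \frac{O^{2}}{2}$ ($K{\left(O \right)} = - \frac{O O - \frac{12}{O}}{2} = - \frac{O^{2} - \frac{12}{O}}{2} = \frac{6}{O} - \frac{O^{2}}{2}$)
$\sqrt{K{\left(-30 \right)} + W{\left(1,0 \right)}} = \sqrt{\frac{12 - \left(-30\right)^{3}}{2 \left(-30\right)} + 4 \cdot 0^{2}} = \sqrt{\frac{1}{2} \left(- \frac{1}{30}\right) \left(12 - -27000\right) + 4 \cdot 0} = \sqrt{\frac{1}{2} \left(- \frac{1}{30}\right) \left(12 + 27000\right) + 0} = \sqrt{\frac{1}{2} \left(- \frac{1}{30}\right) 27012 + 0} = \sqrt{- \frac{2251}{5} + 0} = \sqrt{- \frac{2251}{5}} = \frac{i \sqrt{11255}}{5}$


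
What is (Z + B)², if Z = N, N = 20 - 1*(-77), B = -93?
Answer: 16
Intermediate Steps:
N = 97 (N = 20 + 77 = 97)
Z = 97
(Z + B)² = (97 - 93)² = 4² = 16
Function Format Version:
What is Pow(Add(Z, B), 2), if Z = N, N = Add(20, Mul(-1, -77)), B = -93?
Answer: 16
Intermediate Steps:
N = 97 (N = Add(20, 77) = 97)
Z = 97
Pow(Add(Z, B), 2) = Pow(Add(97, -93), 2) = Pow(4, 2) = 16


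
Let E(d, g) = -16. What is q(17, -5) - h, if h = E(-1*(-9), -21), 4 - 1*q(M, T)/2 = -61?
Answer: 146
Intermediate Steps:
q(M, T) = 130 (q(M, T) = 8 - 2*(-61) = 8 + 122 = 130)
h = -16
q(17, -5) - h = 130 - 1*(-16) = 130 + 16 = 146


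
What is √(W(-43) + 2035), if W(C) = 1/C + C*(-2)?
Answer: √3921686/43 ≈ 46.054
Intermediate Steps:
W(C) = 1/C - 2*C
√(W(-43) + 2035) = √((1/(-43) - 2*(-43)) + 2035) = √((-1/43 + 86) + 2035) = √(3697/43 + 2035) = √(91202/43) = √3921686/43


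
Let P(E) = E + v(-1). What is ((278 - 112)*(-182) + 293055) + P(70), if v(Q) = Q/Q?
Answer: 262914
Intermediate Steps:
v(Q) = 1
P(E) = 1 + E (P(E) = E + 1 = 1 + E)
((278 - 112)*(-182) + 293055) + P(70) = ((278 - 112)*(-182) + 293055) + (1 + 70) = (166*(-182) + 293055) + 71 = (-30212 + 293055) + 71 = 262843 + 71 = 262914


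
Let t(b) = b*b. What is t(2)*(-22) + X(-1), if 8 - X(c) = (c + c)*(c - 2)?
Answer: -86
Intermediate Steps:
t(b) = b²
X(c) = 8 - 2*c*(-2 + c) (X(c) = 8 - (c + c)*(c - 2) = 8 - 2*c*(-2 + c))
t(2)*(-22) + X(-1) = 2²*(-22) + (8 - 2*(-1)² + 4*(-1)) = 4*(-22) + (8 - 2*1 - 4) = -88 + (8 - 2 - 4) = -88 + 2 = -86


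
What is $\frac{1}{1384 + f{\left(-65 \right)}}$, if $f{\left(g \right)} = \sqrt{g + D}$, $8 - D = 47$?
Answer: $\frac{173}{239445} - \frac{i \sqrt{26}}{957780} \approx 0.0007225 - 5.3238 \cdot 10^{-6} i$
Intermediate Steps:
$D = -39$ ($D = 8 - 47 = -39$)
$f{\left(g \right)} = \sqrt{-39 + g}$ ($f{\left(g \right)} = \sqrt{g - 39} = \sqrt{-39 + g}$)
$\frac{1}{1384 + f{\left(-65 \right)}} = \frac{1}{1384 + \sqrt{-39 - 65}} = \frac{1}{1384 + \sqrt{-104}} = \frac{1}{1384 + 2 i \sqrt{26}}$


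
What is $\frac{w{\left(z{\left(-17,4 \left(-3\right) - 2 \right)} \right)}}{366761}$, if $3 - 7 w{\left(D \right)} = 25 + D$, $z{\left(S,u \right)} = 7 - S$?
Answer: $- \frac{46}{2567327} \approx -1.7917 \cdot 10^{-5}$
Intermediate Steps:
$w{\left(D \right)} = - \frac{22}{7} - \frac{D}{7}$ ($w{\left(D \right)} = \frac{3}{7} - \frac{25 + D}{7} = \frac{3}{7} - \left(\frac{25}{7} + \frac{D}{7}\right) = - \frac{22}{7} - \frac{D}{7}$)
$\frac{w{\left(z{\left(-17,4 \left(-3\right) - 2 \right)} \right)}}{366761} = \frac{- \frac{22}{7} - \frac{7 - -17}{7}}{366761} = \left(- \frac{22}{7} - \frac{7 + 17}{7}\right) \frac{1}{366761} = \left(- \frac{22}{7} - \frac{24}{7}\right) \frac{1}{366761} = \left(- \frac{46}{7}\right) \frac{1}{366761} = - \frac{46}{2567327}$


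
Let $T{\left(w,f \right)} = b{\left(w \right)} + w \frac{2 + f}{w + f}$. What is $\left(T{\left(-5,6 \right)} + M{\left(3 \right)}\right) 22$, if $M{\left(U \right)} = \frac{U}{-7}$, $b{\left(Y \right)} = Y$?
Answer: $- \frac{6996}{7} \approx -999.43$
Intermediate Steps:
$M{\left(U \right)} = - \frac{U}{7}$ ($M{\left(U \right)} = U \left(- \frac{1}{7}\right) = - \frac{U}{7}$)
$T{\left(w,f \right)} = w + \frac{w \left(2 + f\right)}{f + w}$ ($T{\left(w,f \right)} = w + w \frac{2 + f}{w + f} = w + w \frac{2 + f}{f + w} = w + \frac{w \left(2 + f\right)}{f + w}$)
$\left(T{\left(-5,6 \right)} + M{\left(3 \right)}\right) 22 = \left(- \frac{5 \left(2 - 5 + 2 \cdot 6\right)}{6 - 5} - \frac{3}{7}\right) 22 = \left(- \frac{5 \left(2 - 5 + 12\right)}{1} - \frac{3}{7}\right) 22 = \left(\left(-5\right) 1 \cdot 9 - \frac{3}{7}\right) 22 = \left(-45 - \frac{3}{7}\right) 22 = \left(- \frac{318}{7}\right) 22 = - \frac{6996}{7}$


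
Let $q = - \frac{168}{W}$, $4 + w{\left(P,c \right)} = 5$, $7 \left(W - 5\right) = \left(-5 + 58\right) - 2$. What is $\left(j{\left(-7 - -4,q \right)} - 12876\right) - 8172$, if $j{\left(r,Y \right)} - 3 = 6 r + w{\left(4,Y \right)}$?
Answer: $-21062$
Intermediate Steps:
$W = \frac{86}{7}$ ($W = 5 + \frac{\left(-5 + 58\right) - 2}{7} = 5 + \frac{53 - 2}{7} = 5 + \frac{1}{7} \cdot 51 = 5 + \frac{51}{7} = \frac{86}{7} \approx 12.286$)
$w{\left(P,c \right)} = 1$ ($w{\left(P,c \right)} = -4 + 5 = 1$)
$q = - \frac{588}{43}$ ($q = - \frac{168}{\frac{86}{7}} = \left(-168\right) \frac{7}{86} = - \frac{588}{43} \approx -13.674$)
$j{\left(r,Y \right)} = 4 + 6 r$ ($j{\left(r,Y \right)} = 3 + \left(6 r + 1\right) = 3 + \left(1 + 6 r\right) = 4 + 6 r$)
$\left(j{\left(-7 - -4,q \right)} - 12876\right) - 8172 = \left(\left(4 + 6 \left(-7 - -4\right)\right) - 12876\right) - 8172 = \left(\left(4 + 6 \left(-7 + 4\right)\right) - 12876\right) - 8172 = \left(\left(4 + 6 \left(-3\right)\right) - 12876\right) - 8172 = \left(\left(4 - 18\right) - 12876\right) - 8172 = \left(-14 - 12876\right) - 8172 = -12890 - 8172 = -21062$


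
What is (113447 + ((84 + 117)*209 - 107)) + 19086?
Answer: 174435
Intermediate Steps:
(113447 + ((84 + 117)*209 - 107)) + 19086 = (113447 + (201*209 - 107)) + 19086 = (113447 + (42009 - 107)) + 19086 = (113447 + 41902) + 19086 = 155349 + 19086 = 174435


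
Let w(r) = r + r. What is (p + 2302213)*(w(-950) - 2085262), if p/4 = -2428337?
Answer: 15468239348870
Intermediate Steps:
p = -9713348 (p = 4*(-2428337) = -9713348)
w(r) = 2*r
(p + 2302213)*(w(-950) - 2085262) = (-9713348 + 2302213)*(2*(-950) - 2085262) = -7411135*(-1900 - 2085262) = -7411135*(-2087162) = 15468239348870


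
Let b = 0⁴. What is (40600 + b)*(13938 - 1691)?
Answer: 497228200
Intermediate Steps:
b = 0
(40600 + b)*(13938 - 1691) = (40600 + 0)*(13938 - 1691) = 40600*12247 = 497228200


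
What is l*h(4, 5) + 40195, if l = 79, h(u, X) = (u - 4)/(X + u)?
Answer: 40195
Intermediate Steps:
h(u, X) = (-4 + u)/(X + u)
l*h(4, 5) + 40195 = 79*((-4 + 4)/(5 + 4)) + 40195 = 79*(0/9) + 40195 = 79*((⅑)*0) + 40195 = 79*0 + 40195 = 0 + 40195 = 40195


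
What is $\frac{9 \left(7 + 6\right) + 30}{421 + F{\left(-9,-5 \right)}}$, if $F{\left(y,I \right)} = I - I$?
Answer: $\frac{147}{421} \approx 0.34917$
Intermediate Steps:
$F{\left(y,I \right)} = 0$
$\frac{9 \left(7 + 6\right) + 30}{421 + F{\left(-9,-5 \right)}} = \frac{9 \left(7 + 6\right) + 30}{421 + 0} = \frac{9 \cdot 13 + 30}{421} = \left(117 + 30\right) \frac{1}{421} = 147 \cdot \frac{1}{421} = \frac{147}{421}$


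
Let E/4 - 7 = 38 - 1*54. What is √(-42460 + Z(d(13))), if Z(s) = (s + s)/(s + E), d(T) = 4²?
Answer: 2*I*√265385/5 ≈ 206.06*I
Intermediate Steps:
d(T) = 16
E = -36 (E = 28 + 4*(38 - 1*54) = 28 + 4*(38 - 54) = 28 + 4*(-16) = 28 - 64 = -36)
Z(s) = 2*s/(-36 + s) (Z(s) = (s + s)/(s - 36) = (2*s)/(-36 + s) = 2*s/(-36 + s))
√(-42460 + Z(d(13))) = √(-42460 + 2*16/(-36 + 16)) = √(-42460 + 2*16/(-20)) = √(-42460 + 2*16*(-1/20)) = √(-42460 - 8/5) = √(-212308/5) = 2*I*√265385/5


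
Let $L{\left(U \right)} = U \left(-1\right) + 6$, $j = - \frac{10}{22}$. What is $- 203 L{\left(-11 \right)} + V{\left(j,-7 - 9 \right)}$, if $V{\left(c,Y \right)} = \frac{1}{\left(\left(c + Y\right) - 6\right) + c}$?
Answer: $- \frac{869663}{252} \approx -3451.0$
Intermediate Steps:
$j = - \frac{5}{11}$ ($j = \left(-10\right) \frac{1}{22} = - \frac{5}{11} \approx -0.45455$)
$V{\left(c,Y \right)} = \frac{1}{-6 + Y + 2 c}$ ($V{\left(c,Y \right)} = \frac{1}{\left(\left(Y + c\right) - 6\right) + c} = \frac{1}{\left(-6 + Y + c\right) + c} = \frac{1}{-6 + Y + 2 c}$)
$L{\left(U \right)} = 6 - U$ ($L{\left(U \right)} = - U + 6 = 6 - U$)
$- 203 L{\left(-11 \right)} + V{\left(j,-7 - 9 \right)} = - 203 \left(6 - -11\right) + \frac{1}{-6 - 16 + 2 \left(- \frac{5}{11}\right)} = - 203 \left(6 + 11\right) + \frac{1}{-6 - 16 - \frac{10}{11}} = \left(-203\right) 17 + \frac{1}{-6 - 16 - \frac{10}{11}} = -3451 + \frac{1}{- \frac{252}{11}} = -3451 - \frac{11}{252} = - \frac{869663}{252}$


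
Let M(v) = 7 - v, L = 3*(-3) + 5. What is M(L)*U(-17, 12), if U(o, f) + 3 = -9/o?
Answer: -462/17 ≈ -27.176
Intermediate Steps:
L = -4 (L = -9 + 5 = -4)
U(o, f) = -3 - 9/o
M(L)*U(-17, 12) = (7 - 1*(-4))*(-3 - 9/(-17)) = (7 + 4)*(-3 - 9*(-1/17)) = 11*(-3 + 9/17) = 11*(-42/17) = -462/17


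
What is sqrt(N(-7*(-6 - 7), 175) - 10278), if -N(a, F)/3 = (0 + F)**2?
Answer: I*sqrt(102153) ≈ 319.61*I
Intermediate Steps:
N(a, F) = -3*F**2 (N(a, F) = -3*(0 + F)**2 = -3*F**2)
sqrt(N(-7*(-6 - 7), 175) - 10278) = sqrt(-3*175**2 - 10278) = sqrt(-3*30625 - 10278) = sqrt(-91875 - 10278) = sqrt(-102153) = I*sqrt(102153)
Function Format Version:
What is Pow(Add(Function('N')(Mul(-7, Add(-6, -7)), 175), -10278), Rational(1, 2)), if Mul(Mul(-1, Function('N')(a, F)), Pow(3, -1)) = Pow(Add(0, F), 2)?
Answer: Mul(I, Pow(102153, Rational(1, 2))) ≈ Mul(319.61, I)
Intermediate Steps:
Function('N')(a, F) = Mul(-3, Pow(F, 2)) (Function('N')(a, F) = Mul(-3, Pow(Add(0, F), 2)) = Mul(-3, Pow(F, 2)))
Pow(Add(Function('N')(Mul(-7, Add(-6, -7)), 175), -10278), Rational(1, 2)) = Pow(Add(Mul(-3, Pow(175, 2)), -10278), Rational(1, 2)) = Pow(Add(Mul(-3, 30625), -10278), Rational(1, 2)) = Pow(Add(-91875, -10278), Rational(1, 2)) = Pow(-102153, Rational(1, 2)) = Mul(I, Pow(102153, Rational(1, 2)))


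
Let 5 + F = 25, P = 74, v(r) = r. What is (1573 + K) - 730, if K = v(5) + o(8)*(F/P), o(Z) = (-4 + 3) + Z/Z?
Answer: 848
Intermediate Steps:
o(Z) = 0 (o(Z) = -1 + 1 = 0)
F = 20 (F = -5 + 25 = 20)
K = 5 (K = 5 + 0*(20/74) = 5 + 0*(20*(1/74)) = 5 + 0*(10/37) = 5 + 0 = 5)
(1573 + K) - 730 = (1573 + 5) - 730 = 1578 - 730 = 848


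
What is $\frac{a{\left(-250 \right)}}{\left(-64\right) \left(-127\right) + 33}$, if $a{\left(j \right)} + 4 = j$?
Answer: $- \frac{254}{8161} \approx -0.031124$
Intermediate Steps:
$a{\left(j \right)} = -4 + j$
$\frac{a{\left(-250 \right)}}{\left(-64\right) \left(-127\right) + 33} = \frac{-4 - 250}{\left(-64\right) \left(-127\right) + 33} = - \frac{254}{8128 + 33} = - \frac{254}{8161}$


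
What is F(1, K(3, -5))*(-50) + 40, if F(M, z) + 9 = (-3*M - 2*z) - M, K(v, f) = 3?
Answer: 990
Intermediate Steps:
F(M, z) = -9 - 4*M - 2*z (F(M, z) = -9 + ((-3*M - 2*z) - M) = -9 + (-4*M - 2*z) = -9 - 4*M - 2*z)
F(1, K(3, -5))*(-50) + 40 = (-9 - 4*1 - 2*3)*(-50) + 40 = (-9 - 4 - 6)*(-50) + 40 = -19*(-50) + 40 = 950 + 40 = 990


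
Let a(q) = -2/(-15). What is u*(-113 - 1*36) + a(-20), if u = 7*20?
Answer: -312898/15 ≈ -20860.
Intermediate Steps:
u = 140
a(q) = 2/15 (a(q) = -2*(-1/15) = 2/15)
u*(-113 - 1*36) + a(-20) = 140*(-113 - 1*36) + 2/15 = 140*(-113 - 36) + 2/15 = 140*(-149) + 2/15 = -20860 + 2/15 = -312898/15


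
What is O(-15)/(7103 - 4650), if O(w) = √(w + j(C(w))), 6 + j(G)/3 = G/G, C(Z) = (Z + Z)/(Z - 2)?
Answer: I*√30/2453 ≈ 0.0022329*I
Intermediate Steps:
C(Z) = 2*Z/(-2 + Z) (C(Z) = (2*Z)/(-2 + Z) = 2*Z/(-2 + Z))
j(G) = -15 (j(G) = -18 + 3*(G/G) = -18 + 3*1 = -18 + 3 = -15)
O(w) = √(-15 + w) (O(w) = √(w - 15) = √(-15 + w))
O(-15)/(7103 - 4650) = √(-15 - 15)/(7103 - 4650) = √(-30)/2453 = (I*√30)/2453 = I*√30/2453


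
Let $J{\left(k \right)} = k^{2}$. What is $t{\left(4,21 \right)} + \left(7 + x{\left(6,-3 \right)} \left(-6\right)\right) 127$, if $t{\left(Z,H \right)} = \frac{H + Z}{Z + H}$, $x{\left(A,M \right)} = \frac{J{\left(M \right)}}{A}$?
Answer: $-253$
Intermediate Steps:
$x{\left(A,M \right)} = \frac{M^{2}}{A}$
$t{\left(Z,H \right)} = 1$ ($t{\left(Z,H \right)} = \frac{H + Z}{H + Z} = 1$)
$t{\left(4,21 \right)} + \left(7 + x{\left(6,-3 \right)} \left(-6\right)\right) 127 = 1 + \left(7 + \frac{\left(-3\right)^{2}}{6} \left(-6\right)\right) 127 = 1 + \left(7 + \frac{1}{6} \cdot 9 \left(-6\right)\right) 127 = 1 + \left(7 + \frac{3}{2} \left(-6\right)\right) 127 = 1 + \left(7 - 9\right) 127 = 1 - 254 = -253$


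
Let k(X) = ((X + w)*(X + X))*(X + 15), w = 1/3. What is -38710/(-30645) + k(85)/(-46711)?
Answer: -8529499438/286291719 ≈ -29.793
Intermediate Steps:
w = ⅓ ≈ 0.33333
k(X) = 2*X*(15 + X)*(⅓ + X) (k(X) = ((X + ⅓)*(X + X))*(X + 15) = ((⅓ + X)*(2*X))*(15 + X) = (2*X*(⅓ + X))*(15 + X) = 2*X*(15 + X)*(⅓ + X))
-38710/(-30645) + k(85)/(-46711) = -38710/(-30645) + ((⅔)*85*(15 + 3*85² + 46*85))/(-46711) = -38710*(-1/30645) + ((⅔)*85*(15 + 3*7225 + 3910))*(-1/46711) = 7742/6129 + ((⅔)*85*(15 + 21675 + 3910))*(-1/46711) = 7742/6129 + ((⅔)*85*25600)*(-1/46711) = 7742/6129 + (4352000/3)*(-1/46711) = 7742/6129 - 4352000/140133 = -8529499438/286291719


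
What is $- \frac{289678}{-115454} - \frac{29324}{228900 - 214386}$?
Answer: $\frac{204703349}{418924839} \approx 0.48864$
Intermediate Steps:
$- \frac{289678}{-115454} - \frac{29324}{228900 - 214386} = \left(-289678\right) \left(- \frac{1}{115454}\right) - \frac{29324}{228900 - 214386} = \frac{144839}{57727} - \frac{29324}{14514} = \frac{144839}{57727} - \frac{14662}{7257} = \frac{204703349}{418924839}$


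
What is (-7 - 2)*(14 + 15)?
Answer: -261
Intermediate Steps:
(-7 - 2)*(14 + 15) = -9*29 = -261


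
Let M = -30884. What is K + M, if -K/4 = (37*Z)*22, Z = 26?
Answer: -115540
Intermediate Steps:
K = -84656 (K = -4*37*26*22 = -3848*22 = -4*21164 = -84656)
K + M = -84656 - 30884 = -115540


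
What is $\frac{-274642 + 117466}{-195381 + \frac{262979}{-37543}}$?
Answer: $\frac{2950429284}{3667725931} \approx 0.80443$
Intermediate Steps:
$\frac{-274642 + 117466}{-195381 + \frac{262979}{-37543}} = - \frac{157176}{-195381 + 262979 \left(- \frac{1}{37543}\right)} = - \frac{157176}{-195381 - \frac{262979}{37543}} = - \frac{157176}{- \frac{7335451862}{37543}} = \left(-157176\right) \left(- \frac{37543}{7335451862}\right) = \frac{2950429284}{3667725931}$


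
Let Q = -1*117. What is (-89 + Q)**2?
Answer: 42436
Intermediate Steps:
Q = -117
(-89 + Q)**2 = (-89 - 117)**2 = (-206)**2 = 42436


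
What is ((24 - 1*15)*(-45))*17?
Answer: -6885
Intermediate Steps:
((24 - 1*15)*(-45))*17 = ((24 - 15)*(-45))*17 = (9*(-45))*17 = -405*17 = -6885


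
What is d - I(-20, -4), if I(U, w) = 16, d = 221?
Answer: 205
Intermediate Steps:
d - I(-20, -4) = 221 - 1*16 = 221 - 16 = 205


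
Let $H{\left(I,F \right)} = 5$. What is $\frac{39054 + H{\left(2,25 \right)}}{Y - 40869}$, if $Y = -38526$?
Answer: $- \frac{39059}{79395} \approx -0.49196$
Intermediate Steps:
$\frac{39054 + H{\left(2,25 \right)}}{Y - 40869} = \frac{39054 + 5}{-38526 - 40869} = \frac{39059}{-79395} = 39059 \left(- \frac{1}{79395}\right) = - \frac{39059}{79395}$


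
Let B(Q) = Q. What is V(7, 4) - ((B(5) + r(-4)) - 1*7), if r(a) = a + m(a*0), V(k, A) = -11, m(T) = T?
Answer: -5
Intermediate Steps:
r(a) = a (r(a) = a + a*0 = a + 0 = a)
V(7, 4) - ((B(5) + r(-4)) - 1*7) = -11 - ((5 - 4) - 1*7) = -11 - (1 - 7) = -11 - 1*(-6) = -11 + 6 = -5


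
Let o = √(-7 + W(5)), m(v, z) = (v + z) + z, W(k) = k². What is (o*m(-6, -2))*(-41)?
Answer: 1230*√2 ≈ 1739.5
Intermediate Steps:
m(v, z) = v + 2*z
o = 3*√2 (o = √(-7 + 5²) = √(-7 + 25) = √18 = 3*√2 ≈ 4.2426)
(o*m(-6, -2))*(-41) = ((3*√2)*(-6 + 2*(-2)))*(-41) = ((3*√2)*(-6 - 4))*(-41) = ((3*√2)*(-10))*(-41) = -30*√2*(-41) = 1230*√2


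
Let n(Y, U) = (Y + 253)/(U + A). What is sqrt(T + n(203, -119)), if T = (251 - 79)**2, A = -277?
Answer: sqrt(32215722)/33 ≈ 172.00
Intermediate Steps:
n(Y, U) = (253 + Y)/(-277 + U) (n(Y, U) = (Y + 253)/(U - 277) = (253 + Y)/(-277 + U))
T = 29584 (T = 172**2 = 29584)
sqrt(T + n(203, -119)) = sqrt(29584 + (253 + 203)/(-277 - 119)) = sqrt(29584 + 456/(-396)) = sqrt(29584 - 1/396*456) = sqrt(29584 - 38/33) = sqrt(976234/33) = sqrt(32215722)/33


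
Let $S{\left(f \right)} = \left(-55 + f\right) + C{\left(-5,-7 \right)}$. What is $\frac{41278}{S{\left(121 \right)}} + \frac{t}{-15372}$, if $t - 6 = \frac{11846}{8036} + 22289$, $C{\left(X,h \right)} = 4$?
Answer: $\frac{20184539803}{34313720} \approx 588.24$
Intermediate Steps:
$t = \frac{89587233}{4018}$ ($t = 6 + \left(\frac{11846}{8036} + 22289\right) = 6 + \left(11846 \cdot \frac{1}{8036} + 22289\right) = 6 + \left(\frac{5923}{4018} + 22289\right) = 6 + \frac{89563125}{4018} = \frac{89587233}{4018} \approx 22296.0$)
$S{\left(f \right)} = -51 + f$ ($S{\left(f \right)} = \left(-55 + f\right) + 4 = -51 + f$)
$\frac{41278}{S{\left(121 \right)}} + \frac{t}{-15372} = \frac{41278}{-51 + 121} + \frac{89587233}{4018 \left(-15372\right)} = \frac{41278}{70} + \frac{89587233}{4018} \left(- \frac{1}{15372}\right) = 41278 \cdot \frac{1}{70} - \frac{9954137}{6862744} = \frac{20639}{35} - \frac{9954137}{6862744} = \frac{20184539803}{34313720}$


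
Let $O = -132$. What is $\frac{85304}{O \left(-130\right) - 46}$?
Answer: $\frac{42652}{8557} \approx 4.9845$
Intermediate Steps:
$\frac{85304}{O \left(-130\right) - 46} = \frac{85304}{\left(-132\right) \left(-130\right) - 46} = \frac{85304}{17160 - 46} = \frac{85304}{17114} = 85304 \cdot \frac{1}{17114} = \frac{42652}{8557}$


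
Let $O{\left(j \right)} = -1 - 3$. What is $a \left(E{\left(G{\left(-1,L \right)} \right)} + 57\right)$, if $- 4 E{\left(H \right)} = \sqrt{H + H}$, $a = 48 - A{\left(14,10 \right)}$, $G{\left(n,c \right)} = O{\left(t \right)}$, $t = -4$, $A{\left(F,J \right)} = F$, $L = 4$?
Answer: $1938 - 17 i \sqrt{2} \approx 1938.0 - 24.042 i$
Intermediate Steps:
$O{\left(j \right)} = -4$
$G{\left(n,c \right)} = -4$
$a = 34$ ($a = 48 - 14 = 34$)
$E{\left(H \right)} = - \frac{\sqrt{2} \sqrt{H}}{4}$ ($E{\left(H \right)} = - \frac{\sqrt{H + H}}{4} = - \frac{\sqrt{2 H}}{4} = - \frac{\sqrt{2} \sqrt{H}}{4}$)
$a \left(E{\left(G{\left(-1,L \right)} \right)} + 57\right) = 34 \left(- \frac{\sqrt{2} \sqrt{-4}}{4} + 57\right) = 34 \left(- \frac{\sqrt{2} \cdot 2 i}{4} + 57\right) = 34 \left(- \frac{i \sqrt{2}}{2} + 57\right) = 34 \left(57 - \frac{i \sqrt{2}}{2}\right) = 1938 - 17 i \sqrt{2}$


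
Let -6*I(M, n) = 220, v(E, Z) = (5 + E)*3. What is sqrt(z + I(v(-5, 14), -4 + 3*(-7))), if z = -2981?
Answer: I*sqrt(27159)/3 ≈ 54.933*I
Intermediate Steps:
v(E, Z) = 15 + 3*E
I(M, n) = -110/3 (I(M, n) = -1/6*220 = -110/3)
sqrt(z + I(v(-5, 14), -4 + 3*(-7))) = sqrt(-2981 - 110/3) = sqrt(-9053/3) = I*sqrt(27159)/3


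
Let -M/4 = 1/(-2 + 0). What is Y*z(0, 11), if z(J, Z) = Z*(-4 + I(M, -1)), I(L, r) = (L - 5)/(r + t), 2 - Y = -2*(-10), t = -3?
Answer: 1287/2 ≈ 643.50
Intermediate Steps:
M = 2 (M = -4/(-2 + 0) = -4/(-2) = -4*(-½) = 2)
Y = -18 (Y = 2 - (-2)*(-10) = 2 - 1*20 = 2 - 20 = -18)
I(L, r) = (-5 + L)/(-3 + r) (I(L, r) = (L - 5)/(r - 3) = (-5 + L)/(-3 + r))
z(J, Z) = -13*Z/4 (z(J, Z) = Z*(-4 + (-5 + 2)/(-3 - 1)) = Z*(-4 - 3/(-4)) = Z*(-4 - ¼*(-3)) = Z*(-4 + ¾) = Z*(-13/4) = -13*Z/4)
Y*z(0, 11) = -(-117)*11/2 = -18*(-143/4) = 1287/2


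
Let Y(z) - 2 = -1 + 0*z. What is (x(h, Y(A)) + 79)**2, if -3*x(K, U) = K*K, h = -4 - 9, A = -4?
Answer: 4624/9 ≈ 513.78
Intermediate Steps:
h = -13
Y(z) = 1 (Y(z) = 2 + (-1 + 0*z) = 2 + (-1 + 0) = 2 - 1 = 1)
x(K, U) = -K**2/3 (x(K, U) = -K*K/3 = -K**2/3)
(x(h, Y(A)) + 79)**2 = (-1/3*(-13)**2 + 79)**2 = (-1/3*169 + 79)**2 = (-169/3 + 79)**2 = (68/3)**2 = 4624/9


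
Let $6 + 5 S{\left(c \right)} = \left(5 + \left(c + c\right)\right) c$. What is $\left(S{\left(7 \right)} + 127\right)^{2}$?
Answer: $\frac{580644}{25} \approx 23226.0$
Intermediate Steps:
$S{\left(c \right)} = - \frac{6}{5} + \frac{c \left(5 + 2 c\right)}{5}$ ($S{\left(c \right)} = - \frac{6}{5} + \frac{\left(5 + \left(c + c\right)\right) c}{5} = - \frac{6}{5} + \frac{\left(5 + 2 c\right) c}{5} = - \frac{6}{5} + \frac{c \left(5 + 2 c\right)}{5}$)
$\left(S{\left(7 \right)} + 127\right)^{2} = \left(\left(- \frac{6}{5} + 7 + \frac{2 \cdot 7^{2}}{5}\right) + 127\right)^{2} = \left(\left(- \frac{6}{5} + 7 + \frac{2}{5} \cdot 49\right) + 127\right)^{2} = \left(\left(- \frac{6}{5} + 7 + \frac{98}{5}\right) + 127\right)^{2} = \left(\frac{127}{5} + 127\right)^{2} = \left(\frac{762}{5}\right)^{2} = \frac{580644}{25}$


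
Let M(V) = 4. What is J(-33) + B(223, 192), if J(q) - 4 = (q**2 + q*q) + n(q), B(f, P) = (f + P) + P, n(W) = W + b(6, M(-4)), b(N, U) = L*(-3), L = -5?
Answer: 2771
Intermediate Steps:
b(N, U) = 15 (b(N, U) = -5*(-3) = 15)
n(W) = 15 + W (n(W) = W + 15 = 15 + W)
B(f, P) = f + 2*P (B(f, P) = (P + f) + P = f + 2*P)
J(q) = 19 + q + 2*q**2 (J(q) = 4 + ((q**2 + q*q) + (15 + q)) = 4 + ((q**2 + q**2) + (15 + q)) = 4 + (2*q**2 + (15 + q)) = 4 + (15 + q + 2*q**2) = 19 + q + 2*q**2)
J(-33) + B(223, 192) = (19 - 33 + 2*(-33)**2) + (223 + 2*192) = (19 - 33 + 2*1089) + (223 + 384) = (19 - 33 + 2178) + 607 = 2164 + 607 = 2771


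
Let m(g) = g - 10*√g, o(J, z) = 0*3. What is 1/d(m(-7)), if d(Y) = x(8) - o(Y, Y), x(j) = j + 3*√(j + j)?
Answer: 1/20 ≈ 0.050000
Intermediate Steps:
o(J, z) = 0
x(j) = j + 3*√2*√j (x(j) = j + 3*√(2*j) = j + 3*(√2*√j) = j + 3*√2*√j)
d(Y) = 20 (d(Y) = (8 + 3*√2*√8) - 1*0 = (8 + 3*√2*(2*√2)) + 0 = (8 + 12) + 0 = 20 + 0 = 20)
1/d(m(-7)) = 1/20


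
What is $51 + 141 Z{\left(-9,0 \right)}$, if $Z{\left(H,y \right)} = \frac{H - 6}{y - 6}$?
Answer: $\frac{807}{2} \approx 403.5$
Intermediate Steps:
$Z{\left(H,y \right)} = \frac{-6 + H}{-6 + y}$
$51 + 141 Z{\left(-9,0 \right)} = 51 + 141 \frac{-6 - 9}{-6 + 0} = 51 + 141 \frac{1}{-6} \left(-15\right) = 51 + 141 \left(\left(- \frac{1}{6}\right) \left(-15\right)\right) = 51 + 141 \cdot \frac{5}{2} = 51 + \frac{705}{2} = \frac{807}{2}$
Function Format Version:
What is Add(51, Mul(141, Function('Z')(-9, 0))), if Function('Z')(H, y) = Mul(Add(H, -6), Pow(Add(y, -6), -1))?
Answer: Rational(807, 2) ≈ 403.50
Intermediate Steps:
Function('Z')(H, y) = Mul(Pow(Add(-6, y), -1), Add(-6, H)) (Function('Z')(H, y) = Mul(Add(-6, H), Pow(Add(-6, y), -1)) = Mul(Pow(Add(-6, y), -1), Add(-6, H)))
Add(51, Mul(141, Function('Z')(-9, 0))) = Add(51, Mul(141, Mul(Pow(Add(-6, 0), -1), Add(-6, -9)))) = Add(51, Mul(141, Mul(Pow(-6, -1), -15))) = Add(51, Mul(141, Mul(Rational(-1, 6), -15))) = Add(51, Mul(141, Rational(5, 2))) = Add(51, Rational(705, 2)) = Rational(807, 2)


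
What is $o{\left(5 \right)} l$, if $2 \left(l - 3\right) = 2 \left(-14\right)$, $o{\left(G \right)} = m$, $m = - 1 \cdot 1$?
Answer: $11$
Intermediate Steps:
$m = -1$ ($m = \left(-1\right) 1 = -1$)
$o{\left(G \right)} = -1$
$l = -11$ ($l = 3 + \frac{2 \left(-14\right)}{2} = 3 + \frac{1}{2} \left(-28\right) = 3 - 14 = -11$)
$o{\left(5 \right)} l = \left(-1\right) \left(-11\right) = 11$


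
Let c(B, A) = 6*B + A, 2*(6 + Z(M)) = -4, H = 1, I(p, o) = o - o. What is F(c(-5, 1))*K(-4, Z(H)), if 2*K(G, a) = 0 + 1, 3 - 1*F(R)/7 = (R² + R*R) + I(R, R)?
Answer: -11753/2 ≈ -5876.5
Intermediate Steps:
I(p, o) = 0
Z(M) = -8 (Z(M) = -6 + (½)*(-4) = -6 - 2 = -8)
c(B, A) = A + 6*B
F(R) = 21 - 14*R² (F(R) = 21 - 7*((R² + R*R) + 0) = 21 - 7*((R² + R²) + 0) = 21 - 7*(2*R² + 0) = 21 - 14*R²)
K(G, a) = ½ (K(G, a) = (0 + 1)/2 = (½)*1 = ½)
F(c(-5, 1))*K(-4, Z(H)) = (21 - 14*(1 + 6*(-5))²)*(½) = (21 - 14*(1 - 30)²)*(½) = (21 - 14*(-29)²)*(½) = (21 - 14*841)*(½) = (21 - 11774)*(½) = -11753*½ = -11753/2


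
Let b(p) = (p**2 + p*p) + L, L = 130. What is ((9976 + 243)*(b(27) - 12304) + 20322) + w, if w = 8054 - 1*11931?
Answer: -109490359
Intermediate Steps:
w = -3877 (w = 8054 - 11931 = -3877)
b(p) = 130 + 2*p**2 (b(p) = (p**2 + p*p) + 130 = (p**2 + p**2) + 130 = 2*p**2 + 130 = 130 + 2*p**2)
((9976 + 243)*(b(27) - 12304) + 20322) + w = ((9976 + 243)*((130 + 2*27**2) - 12304) + 20322) - 3877 = (10219*((130 + 2*729) - 12304) + 20322) - 3877 = (10219*((130 + 1458) - 12304) + 20322) - 3877 = (10219*(1588 - 12304) + 20322) - 3877 = (10219*(-10716) + 20322) - 3877 = (-109506804 + 20322) - 3877 = -109486482 - 3877 = -109490359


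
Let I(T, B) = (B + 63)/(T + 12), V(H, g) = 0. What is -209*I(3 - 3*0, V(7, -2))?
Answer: -4389/5 ≈ -877.80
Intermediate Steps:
I(T, B) = (63 + B)/(12 + T)
-209*I(3 - 3*0, V(7, -2)) = -209*(63 + 0)/(12 + (3 - 3*0)) = -209*63/(12 + (3 + 0)) = -209*63/(12 + 3) = -209*63/15 = -209*21/5 = -4389/5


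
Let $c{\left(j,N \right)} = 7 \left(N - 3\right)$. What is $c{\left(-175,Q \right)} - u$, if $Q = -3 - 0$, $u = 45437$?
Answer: $-45479$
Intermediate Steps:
$Q = -3$ ($Q = -3 + 0 = -3$)
$c{\left(j,N \right)} = -21 + 7 N$ ($c{\left(j,N \right)} = 7 \left(-3 + N\right) = -21 + 7 N$)
$c{\left(-175,Q \right)} - u = \left(-21 + 7 \left(-3\right)\right) - 45437 = \left(-21 - 21\right) - 45437 = -42 - 45437 = -45479$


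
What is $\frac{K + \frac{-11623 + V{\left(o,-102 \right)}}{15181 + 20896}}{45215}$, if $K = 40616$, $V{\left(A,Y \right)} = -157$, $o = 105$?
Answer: $\frac{1465291652}{1631221555} \approx 0.89828$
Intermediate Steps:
$\frac{K + \frac{-11623 + V{\left(o,-102 \right)}}{15181 + 20896}}{45215} = \frac{40616 + \frac{-11623 - 157}{15181 + 20896}}{45215} = \left(40616 - \frac{11780}{36077}\right) \frac{1}{45215} = \frac{1465291652}{36077} \cdot \frac{1}{45215} = \frac{1465291652}{1631221555}$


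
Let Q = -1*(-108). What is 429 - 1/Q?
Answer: 46331/108 ≈ 428.99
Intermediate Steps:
Q = 108
429 - 1/Q = 429 - 1/108 = 46331/108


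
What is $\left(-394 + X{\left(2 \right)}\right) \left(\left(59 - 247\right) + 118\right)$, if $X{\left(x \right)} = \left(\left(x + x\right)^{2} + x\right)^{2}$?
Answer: $4900$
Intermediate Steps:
$X{\left(x \right)} = \left(x + 4 x^{2}\right)^{2}$ ($X{\left(x \right)} = \left(\left(2 x\right)^{2} + x\right)^{2} = \left(4 x^{2} + x\right)^{2} = \left(x + 4 x^{2}\right)^{2}$)
$\left(-394 + X{\left(2 \right)}\right) \left(\left(59 - 247\right) + 118\right) = \left(-394 + 2^{2} \left(1 + 4 \cdot 2\right)^{2}\right) \left(\left(59 - 247\right) + 118\right) = \left(-394 + 4 \left(1 + 8\right)^{2}\right) \left(-188 + 118\right) = \left(-394 + 4 \cdot 9^{2}\right) \left(-70\right) = \left(-394 + 4 \cdot 81\right) \left(-70\right) = \left(-394 + 324\right) \left(-70\right) = \left(-70\right) \left(-70\right) = 4900$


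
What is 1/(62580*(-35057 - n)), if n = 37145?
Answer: -1/4518401160 ≈ -2.2132e-10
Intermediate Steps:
1/(62580*(-35057 - n)) = 1/(62580*(-35057 - 1*37145)) = 1/(62580*(-35057 - 37145)) = (1/62580)/(-72202) = (1/62580)*(-1/72202) = -1/4518401160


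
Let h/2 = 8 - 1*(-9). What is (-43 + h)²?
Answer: 81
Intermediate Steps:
h = 34 (h = 2*(8 - 1*(-9)) = 2*(8 + 9) = 2*17 = 34)
(-43 + h)² = (-43 + 34)² = (-9)² = 81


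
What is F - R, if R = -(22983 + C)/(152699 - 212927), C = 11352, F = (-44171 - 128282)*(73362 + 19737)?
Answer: -15348772966277/956 ≈ -1.6055e+10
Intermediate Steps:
F = -16055201847 (F = -172453*93099 = -16055201847)
R = 545/956 (R = -(22983 + 11352)/(152699 - 212927) = -34335/(-60228) = -34335*(-1)/60228 = -1*(-545/956) = 545/956 ≈ 0.57008)
F - R = -16055201847 - 1*545/956 = -16055201847 - 545/956 = -15348772966277/956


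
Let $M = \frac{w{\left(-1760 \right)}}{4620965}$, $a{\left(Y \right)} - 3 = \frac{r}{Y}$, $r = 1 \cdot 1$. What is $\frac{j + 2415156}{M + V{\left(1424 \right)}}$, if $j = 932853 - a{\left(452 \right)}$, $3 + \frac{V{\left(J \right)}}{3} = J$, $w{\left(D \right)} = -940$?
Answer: $\frac{1398580075615223}{1780805226092} \approx 785.36$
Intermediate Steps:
$r = 1$
$V{\left(J \right)} = -9 + 3 J$
$a{\left(Y \right)} = 3 + \frac{1}{Y}$ ($a{\left(Y \right)} = 3 + 1 \frac{1}{Y} = 3 + \frac{1}{Y}$)
$M = - \frac{188}{924193}$ ($M = - \frac{940}{4620965} = \left(-940\right) \frac{1}{4620965} = - \frac{188}{924193} \approx -0.00020342$)
$j = \frac{421648199}{452}$ ($j = 932853 - \left(3 + \frac{1}{452}\right) = 932853 - \frac{1357}{452} = \frac{421648199}{452} \approx 9.3285 \cdot 10^{5}$)
$\frac{j + 2415156}{M + V{\left(1424 \right)}} = \frac{\frac{421648199}{452} + 2415156}{- \frac{188}{924193} + \left(-9 + 3 \cdot 1424\right)} = \frac{1513298711}{452 \left(- \frac{188}{924193} + \left(-9 + 4272\right)\right)} = \frac{1513298711}{452 \left(- \frac{188}{924193} + 4263\right)} = \frac{1513298711}{452 \cdot \frac{3939834571}{924193}} = \frac{1513298711}{452} \cdot \frac{924193}{3939834571} = \frac{1398580075615223}{1780805226092}$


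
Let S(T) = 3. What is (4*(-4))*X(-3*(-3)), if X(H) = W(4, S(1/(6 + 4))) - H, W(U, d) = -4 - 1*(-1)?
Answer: 192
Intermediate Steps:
W(U, d) = -3 (W(U, d) = -4 + 1 = -3)
X(H) = -3 - H
(4*(-4))*X(-3*(-3)) = (4*(-4))*(-3 - (-3)*(-3)) = -16*(-3 - 1*9) = -16*(-3 - 9) = -16*(-12) = 192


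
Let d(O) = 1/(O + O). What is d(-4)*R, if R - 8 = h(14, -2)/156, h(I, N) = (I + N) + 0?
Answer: -105/104 ≈ -1.0096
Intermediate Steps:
h(I, N) = I + N
d(O) = 1/(2*O)
R = 105/13 (R = 8 + (14 - 2)/156 = 8 + 12*(1/156) = 8 + 1/13 = 105/13 ≈ 8.0769)
d(-4)*R = ((½)/(-4))*(105/13) = ((½)*(-¼))*(105/13) = -⅛*105/13 = -105/104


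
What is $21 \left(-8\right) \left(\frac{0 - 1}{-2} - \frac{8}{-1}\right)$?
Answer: $-1428$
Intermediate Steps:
$21 \left(-8\right) \left(\frac{0 - 1}{-2} - \frac{8}{-1}\right) = - 168 \left(\left(0 - 1\right) \left(- \frac{1}{2}\right) - -8\right) = - 168 \left(\left(-1\right) \left(- \frac{1}{2}\right) + 8\right) = - 168 \left(\frac{1}{2} + 8\right) = \left(-168\right) \frac{17}{2} = -1428$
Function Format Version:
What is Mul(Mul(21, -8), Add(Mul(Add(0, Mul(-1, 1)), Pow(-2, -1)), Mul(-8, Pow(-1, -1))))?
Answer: -1428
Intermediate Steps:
Mul(Mul(21, -8), Add(Mul(Add(0, Mul(-1, 1)), Pow(-2, -1)), Mul(-8, Pow(-1, -1)))) = Mul(-168, Add(Mul(Add(0, -1), Rational(-1, 2)), Mul(-8, -1))) = Mul(-168, Add(Mul(-1, Rational(-1, 2)), 8)) = Mul(-168, Add(Rational(1, 2), 8)) = Mul(-168, Rational(17, 2)) = -1428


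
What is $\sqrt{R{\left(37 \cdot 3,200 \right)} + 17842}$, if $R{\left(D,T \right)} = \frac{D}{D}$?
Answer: $\sqrt{17843} \approx 133.58$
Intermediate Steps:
$R{\left(D,T \right)} = 1$
$\sqrt{R{\left(37 \cdot 3,200 \right)} + 17842} = \sqrt{1 + 17842} = \sqrt{17843}$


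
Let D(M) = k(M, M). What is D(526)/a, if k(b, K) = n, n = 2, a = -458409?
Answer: -2/458409 ≈ -4.3629e-6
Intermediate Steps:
k(b, K) = 2
D(M) = 2
D(526)/a = 2/(-458409) = 2*(-1/458409) = -2/458409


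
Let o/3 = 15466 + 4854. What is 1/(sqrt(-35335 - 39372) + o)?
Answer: 60960/3716196307 - I*sqrt(74707)/3716196307 ≈ 1.6404e-5 - 7.355e-8*I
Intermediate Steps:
o = 60960 (o = 3*(15466 + 4854) = 3*20320 = 60960)
1/(sqrt(-35335 - 39372) + o) = 1/(sqrt(-35335 - 39372) + 60960) = 1/(sqrt(-74707) + 60960) = 1/(I*sqrt(74707) + 60960) = 1/(60960 + I*sqrt(74707))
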